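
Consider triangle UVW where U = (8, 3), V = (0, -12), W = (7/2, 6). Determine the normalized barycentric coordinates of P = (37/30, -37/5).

(1/15, 11/15, 1/5)

Signed area of the reference triangle: [UVW] = ½·(8·(-12−6) + 0·(6−3) + (7/2)·(3−(-12))) = ½·(-144 + 0 + 105/2) = -183/4.
[PVW] = ½·((37/30)·(-12−6) + 0·(6−(-37/5)) + (7/2)·(-37/5−(-12))) = ½·(-111/5 + 0 + 161/10) = -61/20, so the U-coordinate is (-61/20)/(-183/4) = 1/15.
[UPW] = ½·(8·(-37/5−6) + (37/30)·(6−3) + (7/2)·(3−(-37/5))) = ½·(-536/5 + 37/10 + 182/5) = -671/20, so the V-coordinate is 11/15.
[UVP] = ½·(8·(-12−(-37/5)) + 0·(-37/5−3) + (37/30)·(3−(-12))) = ½·(-184/5 + 0 + 37/2) = -183/20, so the W-coordinate is 1/5.
Check: 1/15 + 11/15 + 1/5 = 1.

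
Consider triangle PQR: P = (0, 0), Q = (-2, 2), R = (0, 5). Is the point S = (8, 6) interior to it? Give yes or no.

no

Barycentric coordinates of S: (11/5, -4, 14/5).
The three coordinates are positive, negative, positive; a point is interior exactly when all three are positive.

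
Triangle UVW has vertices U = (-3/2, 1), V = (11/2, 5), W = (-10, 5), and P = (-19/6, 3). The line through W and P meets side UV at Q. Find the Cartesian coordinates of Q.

Barycentric coordinates of P with respect to UVW: (1/2, 1/6, 1/3).
On side UV the W-coordinate is zero; dropping P's W-weight 1/3 and renormalizing the remaining 1/2 : 1/6 gives weights 3/4, 1/4 on U, V.
Q = (3/4)·(-3/2, 1) + (1/4)·(11/2, 5) = (1/4, 2).

(1/4, 2)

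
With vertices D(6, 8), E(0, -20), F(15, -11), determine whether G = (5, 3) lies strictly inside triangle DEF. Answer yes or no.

yes

Barycentric coordinates of G: (50/61, 32/183, 1/183).
The three coordinates are positive, positive, positive; a point is interior exactly when all three are positive.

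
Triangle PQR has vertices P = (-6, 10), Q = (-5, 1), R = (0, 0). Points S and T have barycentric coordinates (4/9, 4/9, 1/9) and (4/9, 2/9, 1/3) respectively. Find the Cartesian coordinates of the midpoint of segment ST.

Barycentric coordinates of the midpoint are the average: (4/9, 1/3, 2/9).
Converting: (4/9)·P + (1/3)·Q + (2/9)·R = (-13/3, 43/9).

(-13/3, 43/9)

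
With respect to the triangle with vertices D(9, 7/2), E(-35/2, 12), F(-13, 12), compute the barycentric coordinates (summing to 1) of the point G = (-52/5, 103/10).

(1/5, 2/5, 2/5)

Signed area of the reference triangle: [DEF] = ½·(9·(12−12) + (-35/2)·(12−(7/2)) + (-13)·(7/2−12)) = ½·(0 − 595/4 + 221/2) = -153/8.
[GEF] = ½·((-52/5)·(12−12) + (-35/2)·(12−(103/10)) + (-13)·(103/10−12)) = ½·(0 − 119/4 + 221/10) = -153/40, so the D-coordinate is (-153/40)/(-153/8) = 1/5.
[DGF] = ½·(9·(103/10−12) + (-52/5)·(12−(7/2)) + (-13)·(7/2−(103/10))) = ½·(-153/10 − 442/5 + 442/5) = -153/20, so the E-coordinate is 2/5.
[DEG] = ½·(9·(12−(103/10)) + (-35/2)·(103/10−(7/2)) + (-52/5)·(7/2−12)) = ½·(153/10 − 119 + 442/5) = -153/20, so the F-coordinate is 2/5.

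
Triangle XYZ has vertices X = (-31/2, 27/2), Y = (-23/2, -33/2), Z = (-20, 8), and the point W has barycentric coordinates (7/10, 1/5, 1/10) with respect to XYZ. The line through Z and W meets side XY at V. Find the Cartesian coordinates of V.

Line ZW meets XY where the Z-coordinate vanishes; zeroing W's Z-weight and renormalizing leaves X, Y-weights 7/10 : 1/5 → (7/9, 2/9).
So V = (7/9)·X + (2/9)·Y = (-263/18, 41/6).

(-263/18, 41/6)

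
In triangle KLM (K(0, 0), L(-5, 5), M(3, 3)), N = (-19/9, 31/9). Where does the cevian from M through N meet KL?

(-25/7, 25/7)

Barycentric coordinates of N with respect to KLM: (2/9, 5/9, 2/9).
On side KL the M-coordinate is zero; dropping N's M-weight 2/9 and renormalizing the remaining 2/9 : 5/9 gives weights 2/7, 5/7 on K, L.
J = (2/7)·(0, 0) + (5/7)·(-5, 5) = (-25/7, 25/7).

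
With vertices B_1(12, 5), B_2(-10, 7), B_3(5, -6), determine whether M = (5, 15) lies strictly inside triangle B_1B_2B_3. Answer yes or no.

Barycentric coordinates of M: (315/256, 147/256, -103/128).
The three coordinates are positive, positive, negative; a point is interior exactly when all three are positive.

no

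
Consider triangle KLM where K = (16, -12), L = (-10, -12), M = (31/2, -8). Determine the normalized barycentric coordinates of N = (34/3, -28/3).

Signed area of the reference triangle: [KLM] = ½·(16·(-12−(-8)) + (-10)·(-8−(-12)) + (31/2)·(-12−(-12))) = ½·(-64 − 40 + 0) = -52.
[NLM] = ½·((34/3)·(-12−(-8)) + (-10)·(-8−(-28/3)) + (31/2)·(-28/3−(-12))) = ½·(-136/3 − 40/3 + 124/3) = -26/3, so the K-coordinate is (-26/3)/(-52) = 1/6.
[KNM] = ½·(16·(-28/3−(-8)) + (34/3)·(-8−(-12)) + (31/2)·(-12−(-28/3))) = ½·(-64/3 + 136/3 − 124/3) = -26/3, so the L-coordinate is 1/6.
[KLN] = ½·(16·(-12−(-28/3)) + (-10)·(-28/3−(-12)) + (34/3)·(-12−(-12))) = ½·(-128/3 − 80/3 + 0) = -104/3, so the M-coordinate is 2/3.
Check: 1/6 + 1/6 + 2/3 = 1.

(1/6, 1/6, 2/3)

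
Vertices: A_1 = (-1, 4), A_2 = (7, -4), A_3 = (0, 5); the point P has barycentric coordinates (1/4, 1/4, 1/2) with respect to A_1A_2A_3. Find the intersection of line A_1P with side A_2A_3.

(7/3, 2)

Line A_1P meets A_2A_3 where the A_1-coordinate vanishes; zeroing P's A_1-weight and renormalizing leaves A_2, A_3-weights 1/4 : 1/2 → (1/3, 2/3).
So Q = (1/3)·A_2 + (2/3)·A_3 = (7/3, 2).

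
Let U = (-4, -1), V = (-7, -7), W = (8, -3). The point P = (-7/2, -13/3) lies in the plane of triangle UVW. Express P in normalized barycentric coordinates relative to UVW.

(1/3, 1/2, 1/6)

Signed area of the reference triangle: [UVW] = ½·((-4)·(-7−(-3)) + (-7)·(-3−(-1)) + 8·(-1−(-7))) = ½·(16 + 14 + 48) = 39.
[PVW] = ½·((-7/2)·(-7−(-3)) + (-7)·(-3−(-13/3)) + 8·(-13/3−(-7))) = ½·(14 − 28/3 + 64/3) = 13, so the U-coordinate is 13/39 = 1/3.
[UPW] = ½·((-4)·(-13/3−(-3)) + (-7/2)·(-3−(-1)) + 8·(-1−(-13/3))) = ½·(16/3 + 7 + 80/3) = 39/2, so the V-coordinate is 1/2.
[UVP] = ½·((-4)·(-7−(-13/3)) + (-7)·(-13/3−(-1)) + (-7/2)·(-1−(-7))) = ½·(32/3 + 70/3 − 21) = 13/2, so the W-coordinate is 1/6.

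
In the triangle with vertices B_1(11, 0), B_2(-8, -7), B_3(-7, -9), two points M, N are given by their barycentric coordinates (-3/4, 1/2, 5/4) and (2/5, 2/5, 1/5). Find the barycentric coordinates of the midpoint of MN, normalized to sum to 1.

Since both coordinate triples sum to 1, the midpoint's barycentrics are the componentwise average.
(-3/4+2/5)/2 = -7/40; similarly 9/20 and 29/40.

(-7/40, 9/20, 29/40)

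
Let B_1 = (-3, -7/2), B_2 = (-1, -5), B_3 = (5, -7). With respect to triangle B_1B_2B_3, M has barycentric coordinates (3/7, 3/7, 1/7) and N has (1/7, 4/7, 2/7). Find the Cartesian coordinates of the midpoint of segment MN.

(-2/7, -5)

Barycentric coordinates of the midpoint are the average: (2/7, 1/2, 3/14).
Converting: (2/7)·B_1 + (1/2)·B_2 + (3/14)·B_3 = (-2/7, -5).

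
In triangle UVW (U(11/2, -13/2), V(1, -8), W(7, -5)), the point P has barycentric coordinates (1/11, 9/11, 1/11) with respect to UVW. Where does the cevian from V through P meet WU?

(25/4, -23/4)

Line VP meets WU where the V-coordinate vanishes; zeroing P's V-weight and renormalizing leaves W, U-weights 1/11 : 1/11 → (1/2, 1/2).
So Q = (1/2)·W + (1/2)·U = (25/4, -23/4).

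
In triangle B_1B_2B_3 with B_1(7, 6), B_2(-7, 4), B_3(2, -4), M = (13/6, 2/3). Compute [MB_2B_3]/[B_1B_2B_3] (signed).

[B_1B_2B_3] = ½·(7·(4−(-4)) + (-7)·(-4−6) + 2·(6−4)) = ½·(56 + 70 + 4) = 65.
[MB_2B_3] = ½·((13/6)·(4−(-4)) + (-7)·(-4−(2/3)) + 2·(2/3−4)) = ½·(52/3 + 98/3 − 20/3) = 65/3, so the ratio is (65/3)/65 = 1/3.

1/3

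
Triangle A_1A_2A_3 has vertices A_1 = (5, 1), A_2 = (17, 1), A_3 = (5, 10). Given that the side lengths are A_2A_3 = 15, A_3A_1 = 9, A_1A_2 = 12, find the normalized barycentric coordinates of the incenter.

(5/12, 1/4, 1/3)

The incenter has barycentric coordinates proportional to the opposite side lengths: (15 : 9 : 12).
Normalizing by 15+9+12 = 36 gives (5/12, 1/4, 1/3).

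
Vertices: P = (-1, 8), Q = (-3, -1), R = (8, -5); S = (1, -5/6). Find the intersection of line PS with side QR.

Barycentric coordinates of S with respect to PQR: (1/6, 1/2, 1/3).
On side QR the P-coordinate is zero; dropping S's P-weight 1/6 and renormalizing the remaining 1/2 : 1/3 gives weights 3/5, 2/5 on Q, R.
T = (3/5)·(-3, -1) + (2/5)·(8, -5) = (7/5, -13/5).

(7/5, -13/5)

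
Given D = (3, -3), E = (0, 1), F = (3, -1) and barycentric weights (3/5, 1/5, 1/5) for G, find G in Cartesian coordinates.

G = (3/5)·D + (1/5)·E + (1/5)·F.
x-coordinate: (3/5)·3 + (1/5)·0 + (1/5)·3 = 12/5.
y-coordinate: (3/5)·(-3) + (1/5)·1 + (1/5)·(-1) = -9/5.

(12/5, -9/5)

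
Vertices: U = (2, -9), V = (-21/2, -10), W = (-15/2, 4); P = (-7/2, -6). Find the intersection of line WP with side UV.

(-13/6, -28/3)

Barycentric coordinates of P with respect to UVW: (1/2, 1/4, 1/4).
On side UV the W-coordinate is zero; dropping P's W-weight 1/4 and renormalizing the remaining 1/2 : 1/4 gives weights 2/3, 1/3 on U, V.
Q = (2/3)·(2, -9) + (1/3)·(-21/2, -10) = (-13/6, -28/3).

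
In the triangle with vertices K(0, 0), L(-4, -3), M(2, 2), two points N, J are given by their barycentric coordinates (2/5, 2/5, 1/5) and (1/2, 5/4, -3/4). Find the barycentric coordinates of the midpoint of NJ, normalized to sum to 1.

(9/20, 33/40, -11/40)

Since both coordinate triples sum to 1, the midpoint's barycentrics are the componentwise average.
(2/5+1/2)/2 = 9/20; similarly 33/40 and -11/40.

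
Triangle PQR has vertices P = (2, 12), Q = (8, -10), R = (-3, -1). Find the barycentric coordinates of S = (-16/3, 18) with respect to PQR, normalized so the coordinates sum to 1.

(1, -2/3, 2/3)

Signed area of the reference triangle: [PQR] = ½·(2·(-10−(-1)) + 8·(-1−12) + (-3)·(12−(-10))) = ½·(-18 − 104 − 66) = -94.
[SQR] = ½·((-16/3)·(-10−(-1)) + 8·(-1−18) + (-3)·(18−(-10))) = ½·(48 − 152 − 84) = -94, so the P-coordinate is (-94)/(-94) = 1.
[PSR] = ½·(2·(18−(-1)) + (-16/3)·(-1−12) + (-3)·(12−18)) = ½·(38 + 208/3 + 18) = 188/3, so the Q-coordinate is -2/3.
[PQS] = ½·(2·(-10−18) + 8·(18−12) + (-16/3)·(12−(-10))) = ½·(-56 + 48 − 352/3) = -188/3, so the R-coordinate is 2/3.
Check: 1 − 2/3 + 2/3 = 1.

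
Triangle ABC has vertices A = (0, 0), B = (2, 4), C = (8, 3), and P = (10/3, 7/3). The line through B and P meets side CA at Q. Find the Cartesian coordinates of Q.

Barycentric coordinates of P with respect to ABC: (1/3, 1/3, 1/3).
On side CA the B-coordinate is zero; dropping P's B-weight 1/3 and renormalizing the remaining 1/3 : 1/3 gives weights 1/2, 1/2 on C, A.
Q = (1/2)·(8, 3) + (1/2)·(0, 0) = (4, 3/2).

(4, 3/2)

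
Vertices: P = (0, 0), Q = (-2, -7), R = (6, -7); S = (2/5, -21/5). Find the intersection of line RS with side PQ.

Barycentric coordinates of S with respect to PQR: (2/5, 2/5, 1/5).
On side PQ the R-coordinate is zero; dropping S's R-weight 1/5 and renormalizing the remaining 2/5 : 2/5 gives weights 1/2, 1/2 on P, Q.
T = (1/2)·(0, 0) + (1/2)·(-2, -7) = (-1, -7/2).

(-1, -7/2)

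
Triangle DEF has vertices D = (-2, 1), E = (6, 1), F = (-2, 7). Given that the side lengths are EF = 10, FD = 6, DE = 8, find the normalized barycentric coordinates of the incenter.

The incenter has barycentric coordinates proportional to the opposite side lengths: (10 : 6 : 8).
Normalizing by 10+6+8 = 24 gives (5/12, 1/4, 1/3).

(5/12, 1/4, 1/3)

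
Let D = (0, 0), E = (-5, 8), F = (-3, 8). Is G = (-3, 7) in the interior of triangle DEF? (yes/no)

yes

Barycentric coordinates of G: (1/8, 3/16, 11/16).
The three coordinates are positive, positive, positive; a point is interior exactly when all three are positive.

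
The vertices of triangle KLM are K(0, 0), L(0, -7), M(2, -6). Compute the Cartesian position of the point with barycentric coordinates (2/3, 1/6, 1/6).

N = (2/3)·K + (1/6)·L + (1/6)·M.
x-coordinate: (2/3)·0 + (1/6)·0 + (1/6)·2 = 1/3.
y-coordinate: (2/3)·0 + (1/6)·(-7) + (1/6)·(-6) = -13/6.

(1/3, -13/6)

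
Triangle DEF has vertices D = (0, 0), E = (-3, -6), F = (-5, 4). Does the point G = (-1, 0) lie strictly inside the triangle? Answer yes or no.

yes

Barycentric coordinates of G: (16/21, 2/21, 1/7).
The three coordinates are positive, positive, positive; a point is interior exactly when all three are positive.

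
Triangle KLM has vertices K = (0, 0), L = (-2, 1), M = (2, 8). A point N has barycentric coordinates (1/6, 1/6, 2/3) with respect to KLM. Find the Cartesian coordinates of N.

N = (1/6)·K + (1/6)·L + (2/3)·M.
x-coordinate: (1/6)·0 + (1/6)·(-2) + (2/3)·2 = 1.
y-coordinate: (1/6)·0 + (1/6)·1 + (2/3)·8 = 11/2.

(1, 11/2)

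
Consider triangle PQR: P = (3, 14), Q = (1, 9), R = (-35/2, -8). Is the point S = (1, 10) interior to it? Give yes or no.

Barycentric coordinates of S: (37/117, 76/117, 4/117).
The three coordinates are positive, positive, positive; a point is interior exactly when all three are positive.

yes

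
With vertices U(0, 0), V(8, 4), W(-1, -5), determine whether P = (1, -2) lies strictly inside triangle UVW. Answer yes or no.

yes

Barycentric coordinates of P: (1/4, 7/36, 5/9).
The three coordinates are positive, positive, positive; a point is interior exactly when all three are positive.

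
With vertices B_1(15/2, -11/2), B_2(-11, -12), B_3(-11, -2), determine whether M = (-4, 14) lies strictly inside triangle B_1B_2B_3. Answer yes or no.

Barycentric coordinates of M: (14/37, -641/370, 871/370).
The three coordinates are positive, negative, positive; a point is interior exactly when all three are positive.

no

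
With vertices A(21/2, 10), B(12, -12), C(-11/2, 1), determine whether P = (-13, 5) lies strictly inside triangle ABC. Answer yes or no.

no

Barycentric coordinates of P: (-55/731, -263/731, 1049/731).
The three coordinates are negative, negative, positive; a point is interior exactly when all three are positive.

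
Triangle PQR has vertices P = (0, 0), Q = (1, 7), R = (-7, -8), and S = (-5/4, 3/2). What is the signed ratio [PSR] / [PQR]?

[PQR] = ½·(0·(7−(-8)) + 1·(-8−0) + (-7)·(0−7)) = ½·(0 − 8 + 49) = 41/2.
[PSR] = ½·(0·(3/2−(-8)) + (-5/4)·(-8−0) + (-7)·(0−(3/2))) = ½·(0 + 10 + 21/2) = 41/4, so the ratio is (41/4)/(41/2) = 1/2.

1/2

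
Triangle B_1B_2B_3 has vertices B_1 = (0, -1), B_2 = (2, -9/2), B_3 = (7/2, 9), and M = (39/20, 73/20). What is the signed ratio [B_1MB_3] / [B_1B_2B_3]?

[B_1B_2B_3] = ½·(0·(-9/2−9) + 2·(9−(-1)) + (7/2)·(-1−(-9/2))) = ½·(0 + 20 + 49/4) = 129/8.
[B_1MB_3] = ½·(0·(73/20−9) + (39/20)·(9−(-1)) + (7/2)·(-1−(73/20))) = ½·(0 + 39/2 − 651/40) = 129/80, so the ratio is (129/80)/(129/8) = 1/10.

1/10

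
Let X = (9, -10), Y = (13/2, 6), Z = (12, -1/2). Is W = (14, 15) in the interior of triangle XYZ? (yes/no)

no

Barycentric coordinates of W: (-393/287, 110/287, 570/287).
The three coordinates are negative, positive, positive; a point is interior exactly when all three are positive.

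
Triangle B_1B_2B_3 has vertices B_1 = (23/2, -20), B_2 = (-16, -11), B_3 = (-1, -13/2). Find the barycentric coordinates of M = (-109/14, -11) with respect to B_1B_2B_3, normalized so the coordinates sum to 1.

(1/7, 4/7, 2/7)

Signed area of the reference triangle: [B_1B_2B_3] = ½·((23/2)·(-11−(-13/2)) + (-16)·(-13/2−(-20)) + (-1)·(-20−(-11))) = ½·(-207/4 − 216 + 9) = -1035/8.
[MB_2B_3] = ½·((-109/14)·(-11−(-13/2)) + (-16)·(-13/2−(-11)) + (-1)·(-11−(-11))) = ½·(981/28 − 72 + 0) = -1035/56, so the B_1-coordinate is (-1035/56)/(-1035/8) = 1/7.
[B_1MB_3] = ½·((23/2)·(-11−(-13/2)) + (-109/14)·(-13/2−(-20)) + (-1)·(-20−(-11))) = ½·(-207/4 − 2943/28 + 9) = -1035/14, so the B_2-coordinate is 4/7.
[B_1B_2M] = ½·((23/2)·(-11−(-11)) + (-16)·(-11−(-20)) + (-109/14)·(-20−(-11))) = ½·(0 − 144 + 981/14) = -1035/28, so the B_3-coordinate is 2/7.
Check: 1/7 + 4/7 + 2/7 = 1.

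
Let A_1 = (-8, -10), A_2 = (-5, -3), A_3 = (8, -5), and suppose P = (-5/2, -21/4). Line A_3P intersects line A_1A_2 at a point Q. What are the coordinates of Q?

Barycentric coordinates of P with respect to A_1A_2A_3: (1/4, 1/2, 1/4).
On side A_1A_2 the A_3-coordinate is zero; dropping P's A_3-weight 1/4 and renormalizing the remaining 1/4 : 1/2 gives weights 1/3, 2/3 on A_1, A_2.
Q = (1/3)·(-8, -10) + (2/3)·(-5, -3) = (-6, -16/3).

(-6, -16/3)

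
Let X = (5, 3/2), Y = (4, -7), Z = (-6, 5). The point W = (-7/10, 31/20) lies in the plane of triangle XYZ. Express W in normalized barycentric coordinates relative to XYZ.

(3/10, 1/5, 1/2)

Signed area of the reference triangle: [XYZ] = ½·(5·(-7−5) + 4·(5−(3/2)) + (-6)·(3/2−(-7))) = ½·(-60 + 14 − 51) = -97/2.
[WYZ] = ½·((-7/10)·(-7−5) + 4·(5−(31/20)) + (-6)·(31/20−(-7))) = ½·(42/5 + 69/5 − 513/10) = -291/20, so the X-coordinate is (-291/20)/(-97/2) = 3/10.
[XWZ] = ½·(5·(31/20−5) + (-7/10)·(5−(3/2)) + (-6)·(3/2−(31/20))) = ½·(-69/4 − 49/20 + 3/10) = -97/10, so the Y-coordinate is 1/5.
[XYW] = ½·(5·(-7−(31/20)) + 4·(31/20−(3/2)) + (-7/10)·(3/2−(-7))) = ½·(-171/4 + 1/5 − 119/20) = -97/4, so the Z-coordinate is 1/2.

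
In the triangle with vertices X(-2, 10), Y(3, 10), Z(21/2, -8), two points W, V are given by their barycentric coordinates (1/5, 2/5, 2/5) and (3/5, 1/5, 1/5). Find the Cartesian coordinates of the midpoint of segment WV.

Barycentric coordinates of the midpoint are the average: (2/5, 3/10, 3/10).
Converting: (2/5)·X + (3/10)·Y + (3/10)·Z = (13/4, 23/5).

(13/4, 23/5)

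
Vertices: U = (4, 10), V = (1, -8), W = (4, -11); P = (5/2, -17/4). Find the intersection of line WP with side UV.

(2, -2)

Barycentric coordinates of P with respect to UVW: (1/4, 1/2, 1/4).
On side UV the W-coordinate is zero; dropping P's W-weight 1/4 and renormalizing the remaining 1/4 : 1/2 gives weights 1/3, 2/3 on U, V.
Q = (1/3)·(4, 10) + (2/3)·(1, -8) = (2, -2).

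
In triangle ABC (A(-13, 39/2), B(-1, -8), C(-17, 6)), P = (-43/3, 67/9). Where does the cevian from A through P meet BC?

Barycentric coordinates of P with respect to ABC: (2/9, 1/9, 2/3).
On side BC the A-coordinate is zero; dropping P's A-weight 2/9 and renormalizing the remaining 1/9 : 2/3 gives weights 1/7, 6/7 on B, C.
Q = (1/7)·(-1, -8) + (6/7)·(-17, 6) = (-103/7, 4).

(-103/7, 4)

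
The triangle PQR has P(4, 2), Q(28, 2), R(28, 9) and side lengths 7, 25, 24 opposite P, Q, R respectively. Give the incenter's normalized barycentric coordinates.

The incenter has barycentric coordinates proportional to the opposite side lengths: (7 : 25 : 24).
Normalizing by 7+25+24 = 56 gives (1/8, 25/56, 3/7).

(1/8, 25/56, 3/7)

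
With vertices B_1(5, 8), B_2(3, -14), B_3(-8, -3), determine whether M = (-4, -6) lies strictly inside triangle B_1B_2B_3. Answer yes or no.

Barycentric coordinates of M: (1/24, 83/264, 85/132).
The three coordinates are positive, positive, positive; a point is interior exactly when all three are positive.

yes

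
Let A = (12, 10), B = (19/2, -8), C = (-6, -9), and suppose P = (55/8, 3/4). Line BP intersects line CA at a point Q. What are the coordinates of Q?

(6, 11/3)

Barycentric coordinates of P with respect to ABC: (1/2, 1/4, 1/4).
On side CA the B-coordinate is zero; dropping P's B-weight 1/4 and renormalizing the remaining 1/4 : 1/2 gives weights 1/3, 2/3 on C, A.
Q = (1/3)·(-6, -9) + (2/3)·(12, 10) = (6, 11/3).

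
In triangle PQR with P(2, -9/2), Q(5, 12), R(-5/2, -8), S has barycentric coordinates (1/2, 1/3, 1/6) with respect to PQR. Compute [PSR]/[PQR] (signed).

The signed ratio [PSR]/[PQR] equals the barycentric coordinate of S at vertex Q, which is 1/3.

1/3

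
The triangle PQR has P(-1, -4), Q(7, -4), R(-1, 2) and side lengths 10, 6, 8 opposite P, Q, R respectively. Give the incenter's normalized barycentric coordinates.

The incenter has barycentric coordinates proportional to the opposite side lengths: (10 : 6 : 8).
Normalizing by 10+6+8 = 24 gives (5/12, 1/4, 1/3).

(5/12, 1/4, 1/3)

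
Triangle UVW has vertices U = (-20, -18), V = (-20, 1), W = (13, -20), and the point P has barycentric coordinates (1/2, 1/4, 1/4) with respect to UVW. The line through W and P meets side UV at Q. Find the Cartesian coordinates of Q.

Line WP meets UV where the W-coordinate vanishes; zeroing P's W-weight and renormalizing leaves U, V-weights 1/2 : 1/4 → (2/3, 1/3).
So Q = (2/3)·U + (1/3)·V = (-20, -35/3).

(-20, -35/3)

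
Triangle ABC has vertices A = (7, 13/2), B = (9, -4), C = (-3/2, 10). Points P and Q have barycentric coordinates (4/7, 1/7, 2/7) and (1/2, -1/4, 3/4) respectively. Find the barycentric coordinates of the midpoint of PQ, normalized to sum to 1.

Since both coordinate triples sum to 1, the midpoint's barycentrics are the componentwise average.
(4/7+1/2)/2 = 15/28; similarly -3/56 and 29/56.

(15/28, -3/56, 29/56)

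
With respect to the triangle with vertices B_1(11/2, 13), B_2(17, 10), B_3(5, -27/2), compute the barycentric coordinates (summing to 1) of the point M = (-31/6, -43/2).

Signed area of the reference triangle: [B_1B_2B_3] = ½·((11/2)·(10−(-27/2)) + 17·(-27/2−13) + 5·(13−10)) = ½·(517/4 − 901/2 + 15) = -1225/8.
[MB_2B_3] = ½·((-31/6)·(10−(-27/2)) + 17·(-27/2−(-43/2)) + 5·(-43/2−10)) = ½·(-1457/12 + 136 − 315/2) = -1715/24, so the B_1-coordinate is (-1715/24)/(-1225/8) = 7/15.
[B_1MB_3] = ½·((11/2)·(-43/2−(-27/2)) + (-31/6)·(-27/2−13) + 5·(13−(-43/2))) = ½·(-44 + 1643/12 + 345/2) = 3185/24, so the B_2-coordinate is -13/15.
[B_1B_2M] = ½·((11/2)·(10−(-43/2)) + 17·(-43/2−13) + (-31/6)·(13−10)) = ½·(693/4 − 1173/2 − 31/2) = -1715/8, so the B_3-coordinate is 7/5.

(7/15, -13/15, 7/5)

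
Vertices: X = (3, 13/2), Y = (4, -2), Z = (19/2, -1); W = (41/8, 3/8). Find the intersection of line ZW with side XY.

Barycentric coordinates of W with respect to XYZ: (1/4, 1/2, 1/4).
On side XY the Z-coordinate is zero; dropping W's Z-weight 1/4 and renormalizing the remaining 1/4 : 1/2 gives weights 1/3, 2/3 on X, Y.
V = (1/3)·(3, 13/2) + (2/3)·(4, -2) = (11/3, 5/6).

(11/3, 5/6)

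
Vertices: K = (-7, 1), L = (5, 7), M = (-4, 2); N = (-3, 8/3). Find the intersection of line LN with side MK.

Barycentric coordinates of N with respect to KLM: (1/6, 1/6, 2/3).
On side MK the L-coordinate is zero; dropping N's L-weight 1/6 and renormalizing the remaining 2/3 : 1/6 gives weights 4/5, 1/5 on M, K.
J = (4/5)·(-4, 2) + (1/5)·(-7, 1) = (-23/5, 9/5).

(-23/5, 9/5)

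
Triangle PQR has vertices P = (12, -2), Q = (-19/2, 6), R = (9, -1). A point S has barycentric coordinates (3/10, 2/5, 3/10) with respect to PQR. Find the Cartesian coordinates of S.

S = (3/10)·P + (2/5)·Q + (3/10)·R.
x-coordinate: (3/10)·12 + (2/5)·(-19/2) + (3/10)·9 = 5/2.
y-coordinate: (3/10)·(-2) + (2/5)·6 + (3/10)·(-1) = 3/2.

(5/2, 3/2)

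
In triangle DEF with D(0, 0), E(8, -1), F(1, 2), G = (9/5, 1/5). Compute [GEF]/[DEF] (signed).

3/5

[DEF] = ½·(0·(-1−2) + 8·(2−0) + 1·(0−(-1))) = ½·(0 + 16 + 1) = 17/2.
[GEF] = ½·((9/5)·(-1−2) + 8·(2−(1/5)) + 1·(1/5−(-1))) = ½·(-27/5 + 72/5 + 6/5) = 51/10, so the ratio is (51/10)/(17/2) = 3/5.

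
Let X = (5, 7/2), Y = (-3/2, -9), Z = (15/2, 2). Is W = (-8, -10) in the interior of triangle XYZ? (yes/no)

no

Barycentric coordinates of W: (125/82, 213/164, -299/164).
The three coordinates are positive, positive, negative; a point is interior exactly when all three are positive.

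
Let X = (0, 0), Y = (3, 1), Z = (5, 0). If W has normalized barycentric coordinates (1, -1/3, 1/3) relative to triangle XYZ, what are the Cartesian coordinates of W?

(2/3, -1/3)

W = 1·X + (-1/3)·Y + (1/3)·Z.
x-coordinate: 1·0 + (-1/3)·3 + (1/3)·5 = 2/3.
y-coordinate: 1·0 + (-1/3)·1 + (1/3)·0 = -1/3.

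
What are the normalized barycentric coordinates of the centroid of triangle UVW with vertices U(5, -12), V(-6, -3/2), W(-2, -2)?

The centroid is the average of the vertices, so each weight is 1/3.

(1/3, 1/3, 1/3)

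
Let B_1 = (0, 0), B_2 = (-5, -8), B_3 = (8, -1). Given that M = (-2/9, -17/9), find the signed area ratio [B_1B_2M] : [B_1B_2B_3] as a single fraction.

[B_1B_2B_3] = ½·(0·(-8−(-1)) + (-5)·(-1−0) + 8·(0−(-8))) = ½·(0 + 5 + 64) = 69/2.
[B_1B_2M] = ½·(0·(-8−(-17/9)) + (-5)·(-17/9−0) + (-2/9)·(0−(-8))) = ½·(0 + 85/9 − 16/9) = 23/6, so the ratio is (23/6)/(69/2) = 1/9.

1/9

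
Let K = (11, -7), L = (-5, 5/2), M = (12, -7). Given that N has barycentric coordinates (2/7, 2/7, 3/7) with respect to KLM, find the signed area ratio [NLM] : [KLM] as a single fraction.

2/7

The signed ratio [NLM]/[KLM] equals the barycentric coordinate of N at vertex K, which is 2/7.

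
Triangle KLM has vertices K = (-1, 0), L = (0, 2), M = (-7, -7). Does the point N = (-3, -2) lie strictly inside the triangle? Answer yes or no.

yes

Barycentric coordinates of N: (1/5, 2/5, 2/5).
The three coordinates are positive, positive, positive; a point is interior exactly when all three are positive.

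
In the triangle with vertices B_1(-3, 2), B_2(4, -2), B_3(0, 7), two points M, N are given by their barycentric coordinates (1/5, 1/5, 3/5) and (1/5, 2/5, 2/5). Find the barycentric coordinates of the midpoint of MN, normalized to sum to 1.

(1/5, 3/10, 1/2)

Since both coordinate triples sum to 1, the midpoint's barycentrics are the componentwise average.
(1/5+1/5)/2 = 1/5; similarly 3/10 and 1/2.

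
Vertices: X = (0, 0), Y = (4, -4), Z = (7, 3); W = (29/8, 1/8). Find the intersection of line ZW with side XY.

Barycentric coordinates of W with respect to XYZ: (3/8, 1/4, 3/8).
On side XY the Z-coordinate is zero; dropping W's Z-weight 3/8 and renormalizing the remaining 3/8 : 1/4 gives weights 3/5, 2/5 on X, Y.
V = (3/5)·(0, 0) + (2/5)·(4, -4) = (8/5, -8/5).

(8/5, -8/5)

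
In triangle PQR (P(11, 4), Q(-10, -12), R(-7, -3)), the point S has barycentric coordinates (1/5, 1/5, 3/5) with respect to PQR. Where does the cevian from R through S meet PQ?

(1/2, -4)

Line RS meets PQ where the R-coordinate vanishes; zeroing S's R-weight and renormalizing leaves P, Q-weights 1/5 : 1/5 → (1/2, 1/2).
So T = (1/2)·P + (1/2)·Q = (1/2, -4).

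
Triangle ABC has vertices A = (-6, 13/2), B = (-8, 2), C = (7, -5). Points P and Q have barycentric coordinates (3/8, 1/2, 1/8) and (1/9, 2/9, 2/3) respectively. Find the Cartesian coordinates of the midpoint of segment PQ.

Barycentric coordinates of the midpoint are the average: (35/144, 13/36, 19/48).
Converting: (35/144)·A + (13/36)·B + (19/48)·C = (-227/144, 31/96).

(-227/144, 31/96)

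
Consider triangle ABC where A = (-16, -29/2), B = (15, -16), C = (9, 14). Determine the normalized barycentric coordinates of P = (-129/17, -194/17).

Signed area of the reference triangle: [ABC] = ½·((-16)·(-16−14) + 15·(14−(-29/2)) + 9·(-29/2−(-16))) = ½·(480 + 855/2 + 27/2) = 921/2.
[PBC] = ½·((-129/17)·(-16−14) + 15·(14−(-194/17)) + 9·(-194/17−(-16))) = ½·(3870/17 + 6480/17 + 702/17) = 5526/17, so the A-coordinate is (5526/17)/(921/2) = 12/17.
[APC] = ½·((-16)·(-194/17−14) + (-129/17)·(14−(-29/2)) + 9·(-29/2−(-194/17))) = ½·(6912/17 − 7353/34 − 945/34) = 2763/34, so the B-coordinate is 3/17.
[ABP] = ½·((-16)·(-16−(-194/17)) + 15·(-194/17−(-29/2)) + (-129/17)·(-29/2−(-16))) = ½·(1248/17 + 1575/34 − 387/34) = 921/17, so the C-coordinate is 2/17.
Check: 12/17 + 3/17 + 2/17 = 1.

(12/17, 3/17, 2/17)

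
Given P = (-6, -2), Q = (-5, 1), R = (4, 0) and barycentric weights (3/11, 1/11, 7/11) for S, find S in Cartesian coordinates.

S = (3/11)·P + (1/11)·Q + (7/11)·R.
x-coordinate: (3/11)·(-6) + (1/11)·(-5) + (7/11)·4 = 5/11.
y-coordinate: (3/11)·(-2) + (1/11)·1 + (7/11)·0 = -5/11.

(5/11, -5/11)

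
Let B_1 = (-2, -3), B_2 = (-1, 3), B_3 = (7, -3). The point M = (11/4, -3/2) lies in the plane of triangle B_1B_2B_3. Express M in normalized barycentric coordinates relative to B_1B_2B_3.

Signed area of the reference triangle: [B_1B_2B_3] = ½·((-2)·(3−(-3)) + (-1)·(-3−(-3)) + 7·(-3−3)) = ½·(-12 + 0 − 42) = -27.
[MB_2B_3] = ½·((11/4)·(3−(-3)) + (-1)·(-3−(-3/2)) + 7·(-3/2−3)) = ½·(33/2 + 3/2 − 63/2) = -27/4, so the B_1-coordinate is (-27/4)/(-27) = 1/4.
[B_1MB_3] = ½·((-2)·(-3/2−(-3)) + (11/4)·(-3−(-3)) + 7·(-3−(-3/2))) = ½·(-3 + 0 − 21/2) = -27/4, so the B_2-coordinate is 1/4.
[B_1B_2M] = ½·((-2)·(3−(-3/2)) + (-1)·(-3/2−(-3)) + (11/4)·(-3−3)) = ½·(-9 − 3/2 − 33/2) = -27/2, so the B_3-coordinate is 1/2.
Check: 1/4 + 1/4 + 1/2 = 1.

(1/4, 1/4, 1/2)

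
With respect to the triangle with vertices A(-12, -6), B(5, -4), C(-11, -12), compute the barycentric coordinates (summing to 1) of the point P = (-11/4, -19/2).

(-1/4, 1/2, 3/4)

Signed area of the reference triangle: [ABC] = ½·((-12)·(-4−(-12)) + 5·(-12−(-6)) + (-11)·(-6−(-4))) = ½·(-96 − 30 + 22) = -52.
[PBC] = ½·((-11/4)·(-4−(-12)) + 5·(-12−(-19/2)) + (-11)·(-19/2−(-4))) = ½·(-22 − 25/2 + 121/2) = 13, so the A-coordinate is 13/(-52) = -1/4.
[APC] = ½·((-12)·(-19/2−(-12)) + (-11/4)·(-12−(-6)) + (-11)·(-6−(-19/2))) = ½·(-30 + 33/2 − 77/2) = -26, so the B-coordinate is 1/2.
[ABP] = ½·((-12)·(-4−(-19/2)) + 5·(-19/2−(-6)) + (-11/4)·(-6−(-4))) = ½·(-66 − 35/2 + 11/2) = -39, so the C-coordinate is 3/4.
Check: -1/4 + 1/2 + 3/4 = 1.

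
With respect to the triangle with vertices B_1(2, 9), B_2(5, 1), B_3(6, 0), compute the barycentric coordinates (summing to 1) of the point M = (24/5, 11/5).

(1/5, 2/5, 2/5)

Signed area of the reference triangle: [B_1B_2B_3] = ½·(2·(1−0) + 5·(0−9) + 6·(9−1)) = ½·(2 − 45 + 48) = 5/2.
[MB_2B_3] = ½·((24/5)·(1−0) + 5·(0−(11/5)) + 6·(11/5−1)) = ½·(24/5 − 11 + 36/5) = 1/2, so the B_1-coordinate is (1/2)/(5/2) = 1/5.
[B_1MB_3] = ½·(2·(11/5−0) + (24/5)·(0−9) + 6·(9−(11/5))) = ½·(22/5 − 216/5 + 204/5) = 1, so the B_2-coordinate is 2/5.
[B_1B_2M] = ½·(2·(1−(11/5)) + 5·(11/5−9) + (24/5)·(9−1)) = ½·(-12/5 − 34 + 192/5) = 1, so the B_3-coordinate is 2/5.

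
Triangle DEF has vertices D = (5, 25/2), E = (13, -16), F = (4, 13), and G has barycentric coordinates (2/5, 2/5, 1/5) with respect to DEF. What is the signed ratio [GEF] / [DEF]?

The signed ratio [GEF]/[DEF] equals the barycentric coordinate of G at vertex D, which is 2/5.

2/5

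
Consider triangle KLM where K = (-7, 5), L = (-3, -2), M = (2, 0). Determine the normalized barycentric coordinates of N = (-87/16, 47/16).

Signed area of the reference triangle: [KLM] = ½·((-7)·(-2−0) + (-3)·(0−5) + 2·(5−(-2))) = ½·(14 + 15 + 14) = 43/2.
[NLM] = ½·((-87/16)·(-2−0) + (-3)·(0−(47/16)) + 2·(47/16−(-2))) = ½·(87/8 + 141/16 + 79/8) = 473/32, so the K-coordinate is (473/32)/(43/2) = 11/16.
[KNM] = ½·((-7)·(47/16−0) + (-87/16)·(0−5) + 2·(5−(47/16))) = ½·(-329/16 + 435/16 + 33/8) = 43/8, so the L-coordinate is 1/4.
[KLN] = ½·((-7)·(-2−(47/16)) + (-3)·(47/16−5) + (-87/16)·(5−(-2))) = ½·(553/16 + 99/16 − 609/16) = 43/32, so the M-coordinate is 1/16.
Check: 11/16 + 1/4 + 1/16 = 1.

(11/16, 1/4, 1/16)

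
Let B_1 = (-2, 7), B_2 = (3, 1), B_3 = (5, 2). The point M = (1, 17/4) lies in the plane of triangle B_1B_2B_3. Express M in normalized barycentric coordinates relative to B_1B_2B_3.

(1/2, 1/4, 1/4)

Signed area of the reference triangle: [B_1B_2B_3] = ½·((-2)·(1−2) + 3·(2−7) + 5·(7−1)) = ½·(2 − 15 + 30) = 17/2.
[MB_2B_3] = ½·(1·(1−2) + 3·(2−(17/4)) + 5·(17/4−1)) = ½·(-1 − 27/4 + 65/4) = 17/4, so the B_1-coordinate is (17/4)/(17/2) = 1/2.
[B_1MB_3] = ½·((-2)·(17/4−2) + 1·(2−7) + 5·(7−(17/4))) = ½·(-9/2 − 5 + 55/4) = 17/8, so the B_2-coordinate is 1/4.
[B_1B_2M] = ½·((-2)·(1−(17/4)) + 3·(17/4−7) + 1·(7−1)) = ½·(13/2 − 33/4 + 6) = 17/8, so the B_3-coordinate is 1/4.
Check: 1/2 + 1/4 + 1/4 = 1.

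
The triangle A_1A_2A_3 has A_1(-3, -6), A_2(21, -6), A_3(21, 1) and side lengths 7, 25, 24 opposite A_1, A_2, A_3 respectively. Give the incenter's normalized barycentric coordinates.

The incenter has barycentric coordinates proportional to the opposite side lengths: (7 : 25 : 24).
Normalizing by 7+25+24 = 56 gives (1/8, 25/56, 3/7).

(1/8, 25/56, 3/7)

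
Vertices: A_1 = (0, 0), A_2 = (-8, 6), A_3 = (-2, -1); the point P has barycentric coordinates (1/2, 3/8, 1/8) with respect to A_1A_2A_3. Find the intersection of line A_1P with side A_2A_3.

(-13/2, 17/4)

Line A_1P meets A_2A_3 where the A_1-coordinate vanishes; zeroing P's A_1-weight and renormalizing leaves A_2, A_3-weights 3/8 : 1/8 → (3/4, 1/4).
So Q = (3/4)·A_2 + (1/4)·A_3 = (-13/2, 17/4).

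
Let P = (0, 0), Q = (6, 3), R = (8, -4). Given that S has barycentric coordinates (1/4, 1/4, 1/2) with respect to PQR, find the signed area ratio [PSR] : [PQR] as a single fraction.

The signed ratio [PSR]/[PQR] equals the barycentric coordinate of S at vertex Q, which is 1/4.

1/4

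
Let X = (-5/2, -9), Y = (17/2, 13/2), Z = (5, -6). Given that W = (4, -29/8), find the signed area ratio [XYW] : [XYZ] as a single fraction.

1/2

[XYZ] = ½·((-5/2)·(13/2−(-6)) + (17/2)·(-6−(-9)) + 5·(-9−(13/2))) = ½·(-125/4 + 51/2 − 155/2) = -333/8.
[XYW] = ½·((-5/2)·(13/2−(-29/8)) + (17/2)·(-29/8−(-9)) + 4·(-9−(13/2))) = ½·(-405/16 + 731/16 − 62) = -333/16, so the ratio is (-333/16)/(-333/8) = 1/2.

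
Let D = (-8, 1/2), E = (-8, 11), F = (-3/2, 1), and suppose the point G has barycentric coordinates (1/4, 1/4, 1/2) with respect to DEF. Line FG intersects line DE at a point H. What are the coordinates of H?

Line FG meets DE where the F-coordinate vanishes; zeroing G's F-weight and renormalizing leaves D, E-weights 1/4 : 1/4 → (1/2, 1/2).
So H = (1/2)·D + (1/2)·E = (-8, 23/4).

(-8, 23/4)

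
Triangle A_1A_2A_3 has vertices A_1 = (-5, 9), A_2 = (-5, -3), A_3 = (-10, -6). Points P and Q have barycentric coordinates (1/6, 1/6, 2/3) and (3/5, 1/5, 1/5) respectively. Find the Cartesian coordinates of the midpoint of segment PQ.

Barycentric coordinates of the midpoint are the average: (23/60, 11/60, 13/30).
Converting: (23/60)·A_1 + (11/60)·A_2 + (13/30)·A_3 = (-43/6, 3/10).

(-43/6, 3/10)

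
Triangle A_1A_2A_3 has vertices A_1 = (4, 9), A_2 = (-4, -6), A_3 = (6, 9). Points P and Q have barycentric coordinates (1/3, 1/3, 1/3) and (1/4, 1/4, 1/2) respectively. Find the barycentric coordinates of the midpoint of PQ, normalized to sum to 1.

(7/24, 7/24, 5/12)

Since both coordinate triples sum to 1, the midpoint's barycentrics are the componentwise average.
(1/3+1/4)/2 = 7/24; similarly 7/24 and 5/12.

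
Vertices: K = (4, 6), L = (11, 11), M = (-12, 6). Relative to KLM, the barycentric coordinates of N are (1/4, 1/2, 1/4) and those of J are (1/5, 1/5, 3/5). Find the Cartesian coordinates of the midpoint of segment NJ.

Barycentric coordinates of the midpoint are the average: (9/40, 7/20, 17/40).
Converting: (9/40)·K + (7/20)·L + (17/40)·M = (-7/20, 31/4).

(-7/20, 31/4)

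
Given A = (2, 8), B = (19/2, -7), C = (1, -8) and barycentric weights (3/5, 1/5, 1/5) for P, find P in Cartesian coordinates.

P = (3/5)·A + (1/5)·B + (1/5)·C.
x-coordinate: (3/5)·2 + (1/5)·(19/2) + (1/5)·1 = 33/10.
y-coordinate: (3/5)·8 + (1/5)·(-7) + (1/5)·(-8) = 9/5.

(33/10, 9/5)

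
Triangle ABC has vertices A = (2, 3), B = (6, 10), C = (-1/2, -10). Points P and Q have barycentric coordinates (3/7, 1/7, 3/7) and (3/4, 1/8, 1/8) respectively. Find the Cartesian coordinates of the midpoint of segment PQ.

(59/32, 19/56)

Barycentric coordinates of the midpoint are the average: (33/56, 15/112, 31/112).
Converting: (33/56)·A + (15/112)·B + (31/112)·C = (59/32, 19/56).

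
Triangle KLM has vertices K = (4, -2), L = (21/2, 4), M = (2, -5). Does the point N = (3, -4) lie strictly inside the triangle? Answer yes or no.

no

Barycentric coordinates of N: (-1/15, 2/15, 14/15).
The three coordinates are negative, positive, positive; a point is interior exactly when all three are positive.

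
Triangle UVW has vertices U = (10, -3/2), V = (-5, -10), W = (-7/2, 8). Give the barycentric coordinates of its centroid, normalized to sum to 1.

The centroid is the average of the vertices, so each weight is 1/3.

(1/3, 1/3, 1/3)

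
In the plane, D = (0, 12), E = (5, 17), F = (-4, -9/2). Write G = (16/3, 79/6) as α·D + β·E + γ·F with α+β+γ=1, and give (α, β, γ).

Signed area of the reference triangle: [DEF] = ½·(0·(17−(-9/2)) + 5·(-9/2−12) + (-4)·(12−17)) = ½·(0 − 165/2 + 20) = -125/4.
[GEF] = ½·((16/3)·(17−(-9/2)) + 5·(-9/2−(79/6)) + (-4)·(79/6−17)) = ½·(344/3 − 265/3 + 46/3) = 125/6, so the D-coordinate is (125/6)/(-125/4) = -2/3.
[DGF] = ½·(0·(79/6−(-9/2)) + (16/3)·(-9/2−12) + (-4)·(12−(79/6))) = ½·(0 − 88 + 14/3) = -125/3, so the E-coordinate is 4/3.
[DEG] = ½·(0·(17−(79/6)) + 5·(79/6−12) + (16/3)·(12−17)) = ½·(0 + 35/6 − 80/3) = -125/12, so the F-coordinate is 1/3.

(-2/3, 4/3, 1/3)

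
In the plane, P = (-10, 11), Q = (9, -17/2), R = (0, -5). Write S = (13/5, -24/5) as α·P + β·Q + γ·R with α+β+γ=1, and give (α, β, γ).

Signed area of the reference triangle: [PQR] = ½·((-10)·(-17/2−(-5)) + 9·(-5−11) + 0·(11−(-17/2))) = ½·(35 − 144 + 0) = -109/2.
[SQR] = ½·((13/5)·(-17/2−(-5)) + 9·(-5−(-24/5)) + 0·(-24/5−(-17/2))) = ½·(-91/10 − 9/5 + 0) = -109/20, so the P-coordinate is (-109/20)/(-109/2) = 1/10.
[PSR] = ½·((-10)·(-24/5−(-5)) + (13/5)·(-5−11) + 0·(11−(-24/5))) = ½·(-2 − 208/5 + 0) = -109/5, so the Q-coordinate is 2/5.
[PQS] = ½·((-10)·(-17/2−(-24/5)) + 9·(-24/5−11) + (13/5)·(11−(-17/2))) = ½·(37 − 711/5 + 507/10) = -109/4, so the R-coordinate is 1/2.

(1/10, 2/5, 1/2)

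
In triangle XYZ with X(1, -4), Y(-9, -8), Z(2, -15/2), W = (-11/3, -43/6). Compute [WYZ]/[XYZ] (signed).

1/6

[XYZ] = ½·(1·(-8−(-15/2)) + (-9)·(-15/2−(-4)) + 2·(-4−(-8))) = ½·(-1/2 + 63/2 + 8) = 39/2.
[WYZ] = ½·((-11/3)·(-8−(-15/2)) + (-9)·(-15/2−(-43/6)) + 2·(-43/6−(-8))) = ½·(11/6 + 3 + 5/3) = 13/4, so the ratio is (13/4)/(39/2) = 1/6.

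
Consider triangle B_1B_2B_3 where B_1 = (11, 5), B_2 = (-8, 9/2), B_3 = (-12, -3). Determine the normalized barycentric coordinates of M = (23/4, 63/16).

Signed area of the reference triangle: [B_1B_2B_3] = ½·(11·(9/2−(-3)) + (-8)·(-3−5) + (-12)·(5−(9/2))) = ½·(165/2 + 64 − 6) = 281/4.
[MB_2B_3] = ½·((23/4)·(9/2−(-3)) + (-8)·(-3−(63/16)) + (-12)·(63/16−(9/2))) = ½·(345/8 + 111/2 + 27/4) = 843/16, so the B_1-coordinate is (843/16)/(281/4) = 3/4.
[B_1MB_3] = ½·(11·(63/16−(-3)) + (23/4)·(-3−5) + (-12)·(5−(63/16))) = ½·(1221/16 − 46 − 51/4) = 281/32, so the B_2-coordinate is 1/8.
[B_1B_2M] = ½·(11·(9/2−(63/16)) + (-8)·(63/16−5) + (23/4)·(5−(9/2))) = ½·(99/16 + 17/2 + 23/8) = 281/32, so the B_3-coordinate is 1/8.

(3/4, 1/8, 1/8)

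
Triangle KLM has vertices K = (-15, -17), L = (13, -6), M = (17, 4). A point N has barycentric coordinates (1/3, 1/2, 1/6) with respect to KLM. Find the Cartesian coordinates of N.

(13/3, -8)

N = (1/3)·K + (1/2)·L + (1/6)·M.
x-coordinate: (1/3)·(-15) + (1/2)·13 + (1/6)·17 = 13/3.
y-coordinate: (1/3)·(-17) + (1/2)·(-6) + (1/6)·4 = -8.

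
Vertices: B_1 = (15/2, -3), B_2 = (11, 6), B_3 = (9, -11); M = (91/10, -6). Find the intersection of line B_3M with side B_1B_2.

Barycentric coordinates of M with respect to B_1B_2B_3: (1/5, 1/5, 3/5).
On side B_1B_2 the B_3-coordinate is zero; dropping M's B_3-weight 3/5 and renormalizing the remaining 1/5 : 1/5 gives weights 1/2, 1/2 on B_1, B_2.
N = (1/2)·(15/2, -3) + (1/2)·(11, 6) = (37/4, 3/2).

(37/4, 3/2)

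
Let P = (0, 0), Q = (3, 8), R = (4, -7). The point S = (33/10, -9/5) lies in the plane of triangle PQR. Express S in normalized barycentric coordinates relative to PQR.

(1/10, 3/10, 3/5)

Signed area of the reference triangle: [PQR] = ½·(0·(8−(-7)) + 3·(-7−0) + 4·(0−8)) = ½·(0 − 21 − 32) = -53/2.
[SQR] = ½·((33/10)·(8−(-7)) + 3·(-7−(-9/5)) + 4·(-9/5−8)) = ½·(99/2 − 78/5 − 196/5) = -53/20, so the P-coordinate is (-53/20)/(-53/2) = 1/10.
[PSR] = ½·(0·(-9/5−(-7)) + (33/10)·(-7−0) + 4·(0−(-9/5))) = ½·(0 − 231/10 + 36/5) = -159/20, so the Q-coordinate is 3/10.
[PQS] = ½·(0·(8−(-9/5)) + 3·(-9/5−0) + (33/10)·(0−8)) = ½·(0 − 27/5 − 132/5) = -159/10, so the R-coordinate is 3/5.
Check: 1/10 + 3/10 + 3/5 = 1.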